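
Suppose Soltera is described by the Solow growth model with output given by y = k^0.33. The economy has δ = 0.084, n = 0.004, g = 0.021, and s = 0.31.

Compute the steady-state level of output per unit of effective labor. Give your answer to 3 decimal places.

y* = 1.673

At the steady state, Δk = 0, so s·k^α = (n + g + δ)·k.
Rearranging, k^(1−α) = s / (n + g + δ).
k^0.67 = 0.31 / (0.004 + 0.021 + 0.084) = 0.31 / 0.109 = 2.8440
k* = 2.8440^(1/0.67) ≈ 4.7589
y* = (k*)^α = 4.7589^0.33 ≈ 1.6733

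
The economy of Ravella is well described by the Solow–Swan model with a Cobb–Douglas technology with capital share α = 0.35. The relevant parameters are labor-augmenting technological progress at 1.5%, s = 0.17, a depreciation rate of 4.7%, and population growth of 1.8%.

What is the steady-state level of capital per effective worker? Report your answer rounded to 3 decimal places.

In steady state, investment equals break-even investment: s·k^α = (n + g + δ)·k.
Dividing both sides by k: k^(1−α) = s / (n + g + δ).
k^0.65 = 0.17 / (0.018 + 0.015 + 0.047) = 0.17 / 0.080 = 2.1250
k* = 2.1250^(1/0.65) ≈ 3.1888

k* ≈ 3.189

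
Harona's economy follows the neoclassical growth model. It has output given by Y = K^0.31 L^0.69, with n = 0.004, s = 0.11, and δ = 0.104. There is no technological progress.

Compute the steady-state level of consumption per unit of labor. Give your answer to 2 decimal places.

Steady state requires s·f(k) = (n + δ)·k, i.e. s·k^α = (n + δ)·k.
Rearranging, k^(1−α) = s / (n + δ).
k^0.69 = 0.11 / (0.004 + 0.104) = 0.11 / 0.108 = 1.0185
k* = 1.0185^(1/0.69) ≈ 1.0269
y* = (k*)^α = 1.0269^0.31 ≈ 1.0083
c* = (1 − s)·y* = (1 − 0.11) × 1.0083 ≈ 0.8974

c* = 0.90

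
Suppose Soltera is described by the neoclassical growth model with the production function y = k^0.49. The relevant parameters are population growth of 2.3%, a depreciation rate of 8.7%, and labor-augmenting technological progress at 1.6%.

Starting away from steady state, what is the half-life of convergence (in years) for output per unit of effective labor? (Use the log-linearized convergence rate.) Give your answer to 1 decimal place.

half-life ≈ 10.8 years

Near the steady state the convergence rate is λ = (1 − α)(n + g + δ).
λ = (1 − 0.49) × 0.126 = 0.51 × 0.126 = 0.06426
Half-life = ln 2 / λ = 0.6931 / 0.06426 ≈ 10.79 years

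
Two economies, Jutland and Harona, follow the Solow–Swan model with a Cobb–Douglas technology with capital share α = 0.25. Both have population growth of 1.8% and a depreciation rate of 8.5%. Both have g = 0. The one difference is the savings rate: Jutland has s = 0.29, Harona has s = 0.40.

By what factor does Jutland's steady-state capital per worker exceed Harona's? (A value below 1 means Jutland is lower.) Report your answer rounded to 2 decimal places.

Steady-state k* = [s/(n + δ)]^(1/(1−α)), so the ratio is [ (s_J/(n + δ)_J) / (s_H/(n + δ)_H) ]^1.3333.
s_J/(n + δ)_J = 0.29/0.103 = 2.8155; s_H/(n + δ)_H = 0.40/0.103 = 3.8835.
Ratio = (2.8155/3.8835)^1.3333 = 0.7250^1.3333 ≈ 0.6513

k*_J / k*_H ≈ 0.65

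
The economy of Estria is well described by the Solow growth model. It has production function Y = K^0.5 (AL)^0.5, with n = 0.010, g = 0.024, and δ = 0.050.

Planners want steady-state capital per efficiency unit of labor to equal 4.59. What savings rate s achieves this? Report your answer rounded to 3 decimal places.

Steady state requires s·f(k) = (n + g + δ)·k, i.e. s·k^α = (n + g + δ)·k.
So s / (n + g + δ) = (k*)^(1−α) = 4.59^0.5 = 2.1424.
Therefore s = 2.1424 × (n + g + δ) = 2.1424 × 0.084 = 0.1800.

s ≈ 0.180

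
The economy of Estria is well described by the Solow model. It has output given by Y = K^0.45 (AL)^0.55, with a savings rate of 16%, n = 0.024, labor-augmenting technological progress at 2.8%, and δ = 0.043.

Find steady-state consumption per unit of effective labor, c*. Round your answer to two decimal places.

Steady state requires s·f(k) = (n + g + δ)·k, i.e. s·k^α = (n + g + δ)·k.
Dividing both sides by k: k^(1−α) = s / (n + g + δ).
k^0.55 = 0.16 / (0.024 + 0.028 + 0.043) = 0.16 / 0.095 = 1.6842
k* = 1.6842^(1/0.55) ≈ 2.5800
y* = (k*)^α = 2.5800^0.45 ≈ 1.5319
c* = (1 − s)·y* = (1 − 0.16) × 1.5319 ≈ 1.2868

c* ≈ 1.29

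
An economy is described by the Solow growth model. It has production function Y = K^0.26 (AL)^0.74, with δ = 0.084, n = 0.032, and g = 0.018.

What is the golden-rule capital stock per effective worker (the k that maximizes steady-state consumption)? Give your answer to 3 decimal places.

k_gold ≈ 2.449

The golden rule sets f'(k) = n + g + δ, i.e. α·k^(α−1) = n + g + δ.
So k^(1−α) = α / (n + g + δ) = 0.26 / 0.134 = 1.9403.
k_gold = 1.9403^(1/0.74) ≈ 2.4491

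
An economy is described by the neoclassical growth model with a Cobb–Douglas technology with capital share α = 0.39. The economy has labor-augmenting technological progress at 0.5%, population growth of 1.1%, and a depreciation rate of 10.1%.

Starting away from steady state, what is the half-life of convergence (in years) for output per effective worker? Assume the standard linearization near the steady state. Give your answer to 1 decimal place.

half-life ≈ 9.7 years

Near the steady state the convergence rate is λ = (1 − α)(n + g + δ).
λ = (1 − 0.39) × 0.117 = 0.61 × 0.117 = 0.07137
Half-life = ln 2 / λ = 0.6931 / 0.07137 ≈ 9.71 years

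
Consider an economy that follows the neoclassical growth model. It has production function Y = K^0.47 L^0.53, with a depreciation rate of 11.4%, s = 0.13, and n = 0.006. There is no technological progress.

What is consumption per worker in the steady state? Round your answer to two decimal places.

c* = 0.93

Steady state requires s·f(k) = (n + δ)·k, i.e. s·k^α = (n + δ)·k.
Rearranging, k^(1−α) = s / (n + δ).
k^0.53 = 0.13 / (0.006 + 0.114) = 0.13 / 0.120 = 1.0833
k* = 1.0833^(1/0.53) ≈ 1.1630
y* = (k*)^α = 1.1630^0.47 ≈ 1.0736
c* = (1 − s)·y* = (1 − 0.13) × 1.0736 ≈ 0.9340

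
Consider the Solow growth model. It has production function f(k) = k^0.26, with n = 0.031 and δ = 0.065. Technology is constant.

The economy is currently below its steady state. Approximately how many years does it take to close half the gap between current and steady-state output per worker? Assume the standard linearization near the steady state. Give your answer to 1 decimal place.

half-life ≈ 9.8 years

Near the steady state the convergence rate is λ = (1 − α)(n + δ).
λ = (1 − 0.26) × 0.096 = 0.74 × 0.096 = 0.07104
Half-life = ln 2 / λ = 0.6931 / 0.07104 ≈ 9.76 years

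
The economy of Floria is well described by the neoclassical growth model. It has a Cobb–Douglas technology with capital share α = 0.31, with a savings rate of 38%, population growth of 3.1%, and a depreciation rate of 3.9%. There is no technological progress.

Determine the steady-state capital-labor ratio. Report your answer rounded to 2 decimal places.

In steady state, investment equals break-even investment: s·k^α = (n + δ)·k.
Rearranging, k^(1−α) = s / (n + δ).
k^0.69 = 0.38 / (0.031 + 0.039) = 0.38 / 0.070 = 5.4286
k* = 5.4286^(1/0.69) ≈ 11.6082

k* = 11.61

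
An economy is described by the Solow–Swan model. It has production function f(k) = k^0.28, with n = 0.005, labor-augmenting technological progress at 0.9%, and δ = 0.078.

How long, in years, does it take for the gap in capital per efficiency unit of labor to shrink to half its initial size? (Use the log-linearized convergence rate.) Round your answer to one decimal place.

half-life ≈ 10.5 years

Near the steady state the convergence rate is λ = (1 − α)(n + g + δ).
λ = (1 − 0.28) × 0.092 = 0.72 × 0.092 = 0.06624
Half-life = ln 2 / λ = 0.6931 / 0.06624 ≈ 10.46 years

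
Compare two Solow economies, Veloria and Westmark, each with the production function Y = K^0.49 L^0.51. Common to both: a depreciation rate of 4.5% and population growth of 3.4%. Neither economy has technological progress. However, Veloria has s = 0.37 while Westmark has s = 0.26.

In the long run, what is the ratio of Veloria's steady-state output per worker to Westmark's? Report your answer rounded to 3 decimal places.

Steady-state y* = [s/(n + δ)]^(α/(1−α)), so the ratio is [ (s_V/(n + δ)_V) / (s_W/(n + δ)_W) ]^0.9608.
s_V/(n + δ)_V = 0.37/0.079 = 4.6835; s_W/(n + δ)_W = 0.26/0.079 = 3.2911.
Ratio = (4.6835/3.2911)^0.9608 = 1.4231^0.9608 ≈ 1.4036

y*_V / y*_W ≈ 1.404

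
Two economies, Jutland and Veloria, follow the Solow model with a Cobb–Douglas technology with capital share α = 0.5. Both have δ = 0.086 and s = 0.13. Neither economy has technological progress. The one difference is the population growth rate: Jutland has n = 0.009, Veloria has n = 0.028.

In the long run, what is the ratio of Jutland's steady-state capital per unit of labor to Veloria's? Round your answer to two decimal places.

k*_J / k*_V ≈ 1.44

Steady-state k* = [s/(n + δ)]^(1/(1−α)), so the ratio is [ (s_J/(n + δ)_J) / (s_V/(n + δ)_V) ]^2.
s_J/(n + δ)_J = 0.13/0.095 = 1.3684; s_V/(n + δ)_V = 0.13/0.114 = 1.1404.
Ratio = (1.3684/1.1404)^2 = 1.1999^2 ≈ 1.4398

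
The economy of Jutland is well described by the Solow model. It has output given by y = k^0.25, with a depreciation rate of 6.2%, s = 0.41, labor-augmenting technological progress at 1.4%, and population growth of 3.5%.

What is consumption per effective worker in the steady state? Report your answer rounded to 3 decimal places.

c* = 0.912

Steady state requires s·f(k) = (n + g + δ)·k, i.e. s·k^α = (n + g + δ)·k.
Dividing both sides by k: k^(1−α) = s / (n + g + δ).
k^0.75 = 0.41 / (0.035 + 0.014 + 0.062) = 0.41 / 0.111 = 3.6937
k* = 3.6937^(1/0.75) ≈ 5.7097
y* = (k*)^α = 5.7097^0.25 ≈ 1.5458
c* = (1 − s)·y* = (1 − 0.41) × 1.5458 ≈ 0.9120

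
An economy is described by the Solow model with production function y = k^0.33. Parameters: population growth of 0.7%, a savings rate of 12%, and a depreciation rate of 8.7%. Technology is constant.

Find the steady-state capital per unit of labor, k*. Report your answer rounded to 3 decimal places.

k* = 1.440

At the steady state, Δk = 0, so s·k^α = (n + δ)·k.
Dividing both sides by k: k^(1−α) = s / (n + δ).
k^0.67 = 0.12 / (0.007 + 0.087) = 0.12 / 0.094 = 1.2766
k* = 1.2766^(1/0.67) ≈ 1.4398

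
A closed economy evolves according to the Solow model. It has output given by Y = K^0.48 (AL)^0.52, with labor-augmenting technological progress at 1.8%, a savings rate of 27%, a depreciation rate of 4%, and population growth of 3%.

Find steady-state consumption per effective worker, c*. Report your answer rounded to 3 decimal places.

Steady state requires s·f(k) = (n + g + δ)·k, i.e. s·k^α = (n + g + δ)·k.
Rearranging, k^(1−α) = s / (n + g + δ).
k^0.52 = 0.27 / (0.030 + 0.018 + 0.040) = 0.27 / 0.088 = 3.0682
k* = 3.0682^(1/0.52) ≈ 8.6360
y* = (k*)^α = 8.6360^0.48 ≈ 2.8147
c* = (1 − s)·y* = (1 − 0.27) × 2.8147 ≈ 2.0547

c* = 2.055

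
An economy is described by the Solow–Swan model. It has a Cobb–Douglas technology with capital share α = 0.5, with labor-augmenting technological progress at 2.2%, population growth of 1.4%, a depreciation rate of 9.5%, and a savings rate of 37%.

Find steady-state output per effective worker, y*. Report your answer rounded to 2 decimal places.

y* = 2.82

At the steady state, Δk = 0, so s·k^α = (n + g + δ)·k.
Dividing both sides by k: k^(1−α) = s / (n + g + δ).
k^0.5 = 0.37 / (0.014 + 0.022 + 0.095) = 0.37 / 0.131 = 2.8244
k* = 2.8244^(1/0.5) ≈ 7.9772
y* = (k*)^α = 7.9772^0.5 ≈ 2.8244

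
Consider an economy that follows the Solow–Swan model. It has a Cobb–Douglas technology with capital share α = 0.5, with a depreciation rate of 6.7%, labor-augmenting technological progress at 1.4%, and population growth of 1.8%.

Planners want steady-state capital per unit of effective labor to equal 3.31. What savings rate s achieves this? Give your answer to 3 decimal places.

s ≈ 0.180

At the steady state, Δk = 0, so s·k^α = (n + g + δ)·k.
So s / (n + g + δ) = (k*)^(1−α) = 3.31^0.5 = 1.8193.
Therefore s = 1.8193 × (n + g + δ) = 1.8193 × 0.099 = 0.1801.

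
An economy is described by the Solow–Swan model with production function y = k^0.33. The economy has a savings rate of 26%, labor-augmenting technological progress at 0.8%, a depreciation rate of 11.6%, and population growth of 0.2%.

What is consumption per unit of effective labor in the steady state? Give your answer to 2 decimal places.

In steady state, investment equals break-even investment: s·k^α = (n + g + δ)·k.
Dividing both sides by k: k^(1−α) = s / (n + g + δ).
k^0.67 = 0.26 / (0.002 + 0.008 + 0.116) = 0.26 / 0.126 = 2.0635
k* = 2.0635^(1/0.67) ≈ 2.9482
y* = (k*)^α = 2.9482^0.33 ≈ 1.4287
c* = (1 − s)·y* = (1 − 0.26) × 1.4287 ≈ 1.0572

c* ≈ 1.06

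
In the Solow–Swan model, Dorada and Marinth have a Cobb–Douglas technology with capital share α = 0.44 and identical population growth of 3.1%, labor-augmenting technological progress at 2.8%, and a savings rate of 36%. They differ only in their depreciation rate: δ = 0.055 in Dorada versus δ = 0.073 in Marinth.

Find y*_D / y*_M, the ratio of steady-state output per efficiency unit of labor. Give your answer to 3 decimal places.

y*_D / y*_M ≈ 1.122

Steady-state y* = [s/(n + g + δ)]^(α/(1−α)), so the ratio is [ (s_D/(n + g + δ)_D) / (s_M/(n + g + δ)_M) ]^0.7857.
s_D/(n + g + δ)_D = 0.36/0.114 = 3.1579; s_M/(n + g + δ)_M = 0.36/0.132 = 2.7273.
Ratio = (3.1579/2.7273)^0.7857 = 1.1579^0.7857 ≈ 1.1221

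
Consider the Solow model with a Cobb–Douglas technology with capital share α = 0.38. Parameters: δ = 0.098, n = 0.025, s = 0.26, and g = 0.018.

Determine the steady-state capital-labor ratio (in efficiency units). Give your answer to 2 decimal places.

Steady state requires s·f(k) = (n + g + δ)·k, i.e. s·k^α = (n + g + δ)·k.
Rearranging, k^(1−α) = s / (n + g + δ).
k^0.62 = 0.26 / (0.025 + 0.018 + 0.098) = 0.26 / 0.141 = 1.8440
k* = 1.8440^(1/0.62) ≈ 2.6832

k* = 2.68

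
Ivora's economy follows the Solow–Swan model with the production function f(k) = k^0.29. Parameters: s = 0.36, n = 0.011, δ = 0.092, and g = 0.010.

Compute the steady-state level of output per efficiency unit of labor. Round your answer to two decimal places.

y* = 1.61

Steady state requires s·f(k) = (n + g + δ)·k, i.e. s·k^α = (n + g + δ)·k.
Dividing both sides by k: k^(1−α) = s / (n + g + δ).
k^0.71 = 0.36 / (0.011 + 0.010 + 0.092) = 0.36 / 0.113 = 3.1858
k* = 3.1858^(1/0.71) ≈ 5.1140
y* = (k*)^α = 5.1140^0.29 ≈ 1.6052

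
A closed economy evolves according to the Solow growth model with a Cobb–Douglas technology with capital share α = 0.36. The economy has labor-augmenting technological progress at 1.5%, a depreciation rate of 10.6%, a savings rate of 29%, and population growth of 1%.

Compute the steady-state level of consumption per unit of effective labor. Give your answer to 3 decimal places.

c* = 1.110

Steady state requires s·f(k) = (n + g + δ)·k, i.e. s·k^α = (n + g + δ)·k.
Dividing both sides by k: k^(1−α) = s / (n + g + δ).
k^0.64 = 0.29 / (0.010 + 0.015 + 0.106) = 0.29 / 0.131 = 2.2137
k* = 2.2137^(1/0.64) ≈ 3.4614
y* = (k*)^α = 3.4614^0.36 ≈ 1.5636
c* = (1 − s)·y* = (1 − 0.29) × 1.5636 ≈ 1.1102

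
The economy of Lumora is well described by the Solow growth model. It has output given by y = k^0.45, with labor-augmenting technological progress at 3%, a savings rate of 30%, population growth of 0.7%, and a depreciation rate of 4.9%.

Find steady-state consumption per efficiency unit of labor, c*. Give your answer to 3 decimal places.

Steady state requires s·f(k) = (n + g + δ)·k, i.e. s·k^α = (n + g + δ)·k.
Dividing both sides by k: k^(1−α) = s / (n + g + δ).
k^0.55 = 0.30 / (0.007 + 0.030 + 0.049) = 0.30 / 0.086 = 3.4884
k* = 3.4884^(1/0.55) ≈ 9.6960
y* = (k*)^α = 9.6960^0.45 ≈ 2.7795
c* = (1 − s)·y* = (1 − 0.30) × 2.7795 ≈ 1.9457

c* = 1.946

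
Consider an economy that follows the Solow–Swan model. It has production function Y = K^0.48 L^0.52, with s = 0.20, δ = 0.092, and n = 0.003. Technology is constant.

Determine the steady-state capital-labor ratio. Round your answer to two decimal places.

k* ≈ 4.19

At the steady state, Δk = 0, so s·k^α = (n + δ)·k.
Rearranging, k^(1−α) = s / (n + δ).
k^0.52 = 0.20 / (0.003 + 0.092) = 0.20 / 0.095 = 2.1053
k* = 2.1053^(1/0.52) ≈ 4.1856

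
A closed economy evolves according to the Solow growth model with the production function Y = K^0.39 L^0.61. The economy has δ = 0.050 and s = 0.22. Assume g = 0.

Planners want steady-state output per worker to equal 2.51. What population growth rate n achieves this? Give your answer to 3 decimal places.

At the steady state, Δk = 0, so s·k^α = (n + δ)·k.
Since y* = [s/(n + δ)]^(α/(1−α)), we have s/(n + δ) = (y*)^((1−α)/α) = 2.51^1.5641 = 4.2182.
Therefore n + δ = s / 4.2182 = 0.22 / 4.2182 = 0.0522, so n = 0.0522 − 0.050 = 0.0022.

n ≈ 0.002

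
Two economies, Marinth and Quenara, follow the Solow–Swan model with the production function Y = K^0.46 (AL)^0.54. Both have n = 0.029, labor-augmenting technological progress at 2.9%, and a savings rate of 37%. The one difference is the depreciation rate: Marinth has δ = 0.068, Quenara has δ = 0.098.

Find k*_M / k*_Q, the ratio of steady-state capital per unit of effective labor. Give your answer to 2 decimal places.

Steady-state k* = [s/(n + g + δ)]^(1/(1−α)), so the ratio is [ (s_M/(n + g + δ)_M) / (s_Q/(n + g + δ)_Q) ]^1.8519.
s_M/(n + g + δ)_M = 0.37/0.126 = 2.9365; s_Q/(n + g + δ)_Q = 0.37/0.156 = 2.3718.
Ratio = (2.9365/2.3718)^1.8519 = 1.2381^1.8519 ≈ 1.4852

ratio ≈ 1.49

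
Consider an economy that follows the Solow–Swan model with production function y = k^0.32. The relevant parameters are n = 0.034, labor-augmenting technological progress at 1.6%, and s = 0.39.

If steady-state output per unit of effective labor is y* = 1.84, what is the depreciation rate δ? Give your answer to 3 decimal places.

In steady state, investment equals break-even investment: s·k^α = (n + g + δ)·k.
Since y* = [s/(n + g + δ)]^(α/(1−α)), we have s/(n + g + δ) = (y*)^((1−α)/α) = 1.84^2.125 = 3.6537.
Therefore n + g + δ = s / 3.6537 = 0.39 / 3.6537 = 0.1067, so δ = 0.1067 − 0.050 = 0.0567.

δ ≈ 0.057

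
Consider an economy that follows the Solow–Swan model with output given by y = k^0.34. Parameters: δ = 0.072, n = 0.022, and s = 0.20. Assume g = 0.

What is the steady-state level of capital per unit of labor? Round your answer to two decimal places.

In steady state, investment equals break-even investment: s·k^α = (n + δ)·k.
Dividing both sides by k: k^(1−α) = s / (n + δ).
k^0.66 = 0.20 / (0.022 + 0.072) = 0.20 / 0.094 = 2.1277
k* = 2.1277^(1/0.66) ≈ 3.1393

k* = 3.14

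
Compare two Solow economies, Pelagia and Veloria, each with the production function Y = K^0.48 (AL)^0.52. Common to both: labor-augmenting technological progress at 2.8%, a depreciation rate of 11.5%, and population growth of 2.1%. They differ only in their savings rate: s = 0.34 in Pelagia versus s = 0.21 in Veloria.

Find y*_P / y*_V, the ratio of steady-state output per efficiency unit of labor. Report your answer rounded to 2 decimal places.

ratio ≈ 1.56

Steady-state y* = [s/(n + g + δ)]^(α/(1−α)), so the ratio is [ (s_P/(n + g + δ)_P) / (s_V/(n + g + δ)_V) ]^0.9231.
s_P/(n + g + δ)_P = 0.34/0.164 = 2.0732; s_V/(n + g + δ)_V = 0.21/0.164 = 1.2805.
Ratio = (2.0732/1.2805)^0.9231 = 1.6191^0.9231 ≈ 1.5602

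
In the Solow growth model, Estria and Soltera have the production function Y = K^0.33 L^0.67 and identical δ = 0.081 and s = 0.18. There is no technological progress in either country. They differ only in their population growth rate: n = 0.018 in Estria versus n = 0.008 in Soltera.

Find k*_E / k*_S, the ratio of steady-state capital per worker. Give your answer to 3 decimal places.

ratio ≈ 0.853

Steady-state k* = [s/(n + δ)]^(1/(1−α)), so the ratio is [ (s_E/(n + δ)_E) / (s_S/(n + δ)_S) ]^1.4925.
s_E/(n + δ)_E = 0.18/0.099 = 1.8182; s_S/(n + δ)_S = 0.18/0.089 = 2.0225.
Ratio = (1.8182/2.0225)^1.4925 = 0.8990^1.4925 ≈ 0.8531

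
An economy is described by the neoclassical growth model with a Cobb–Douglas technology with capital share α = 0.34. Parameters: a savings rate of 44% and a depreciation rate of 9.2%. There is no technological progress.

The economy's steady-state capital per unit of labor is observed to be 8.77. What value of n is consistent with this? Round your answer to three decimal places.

Steady state requires s·f(k) = (n + δ)·k, i.e. s·k^α = (n + δ)·k.
So s / (n + δ) = (k*)^(1−α) = 8.77^0.66 = 4.1916.
Therefore n + δ = s / 4.1916 = 0.44 / 4.1916 = 0.1050, so n = 0.1050 − 0.092 = 0.0130.

n ≈ 0.013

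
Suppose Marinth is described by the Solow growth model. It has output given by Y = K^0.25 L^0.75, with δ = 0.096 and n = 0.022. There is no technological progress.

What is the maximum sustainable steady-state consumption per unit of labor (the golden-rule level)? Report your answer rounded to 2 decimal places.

At the golden rule, f'(k) = n + δ, so α·k^(α−1) = n + δ and k_gold = (α/(n + δ))^(1/(1−α)).
k_gold = (0.25/0.118)^(1/0.75) = 2.1186^1.3333 ≈ 2.7210
c_gold = f(k_gold) − (n + δ)·k_gold = 1.2843 − 0.118×2.7210 ≈ 0.9632

c_gold ≈ 0.96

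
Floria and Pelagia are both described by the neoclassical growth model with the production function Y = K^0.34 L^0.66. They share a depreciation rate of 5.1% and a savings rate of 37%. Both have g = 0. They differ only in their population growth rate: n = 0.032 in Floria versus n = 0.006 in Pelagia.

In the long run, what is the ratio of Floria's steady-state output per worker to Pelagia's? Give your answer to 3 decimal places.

Steady-state y* = [s/(n + δ)]^(α/(1−α)), so the ratio is [ (s_F/(n + δ)_F) / (s_P/(n + δ)_P) ]^0.5152.
s_F/(n + δ)_F = 0.37/0.083 = 4.4578; s_P/(n + δ)_P = 0.37/0.057 = 6.4912.
Ratio = (4.4578/6.4912)^0.5152 = 0.6867^0.5152 ≈ 0.8240

y*_F / y*_P ≈ 0.824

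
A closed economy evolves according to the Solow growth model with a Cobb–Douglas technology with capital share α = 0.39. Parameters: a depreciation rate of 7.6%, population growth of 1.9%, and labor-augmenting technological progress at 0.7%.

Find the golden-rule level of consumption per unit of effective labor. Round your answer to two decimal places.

c_gold ≈ 1.44

At the golden rule, f'(k) = n + g + δ, so α·k^(α−1) = n + g + δ and k_gold = (α/(n + g + δ))^(1/(1−α)).
k_gold = (0.39/0.102)^(1/0.61) = 3.8235^1.6393 ≈ 9.0122
c_gold = f(k_gold) − (n + g + δ)·k_gold = 2.3571 − 0.102×9.0122 ≈ 1.4379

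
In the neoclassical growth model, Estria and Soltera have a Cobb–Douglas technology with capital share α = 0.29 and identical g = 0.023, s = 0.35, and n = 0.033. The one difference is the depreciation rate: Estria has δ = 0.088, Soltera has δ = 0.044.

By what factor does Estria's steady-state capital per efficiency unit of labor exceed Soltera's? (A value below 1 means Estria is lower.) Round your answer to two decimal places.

Steady-state k* = [s/(n + g + δ)]^(1/(1−α)), so the ratio is [ (s_E/(n + g + δ)_E) / (s_S/(n + g + δ)_S) ]^1.4085.
s_E/(n + g + δ)_E = 0.35/0.144 = 2.4306; s_S/(n + g + δ)_S = 0.35/0.100 = 3.5000.
Ratio = (2.4306/3.5000)^1.4085 = 0.6945^1.4085 ≈ 0.5984

ratio ≈ 0.60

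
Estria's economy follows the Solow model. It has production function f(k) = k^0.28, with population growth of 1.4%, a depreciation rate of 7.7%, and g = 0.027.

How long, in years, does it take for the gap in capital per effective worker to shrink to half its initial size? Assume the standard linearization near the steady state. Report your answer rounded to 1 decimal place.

Near the steady state the convergence rate is λ = (1 − α)(n + g + δ).
λ = (1 − 0.28) × 0.118 = 0.72 × 0.118 = 0.08496
Half-life = ln 2 / λ = 0.6931 / 0.08496 ≈ 8.16 years

t_½ ≈ 8.2 years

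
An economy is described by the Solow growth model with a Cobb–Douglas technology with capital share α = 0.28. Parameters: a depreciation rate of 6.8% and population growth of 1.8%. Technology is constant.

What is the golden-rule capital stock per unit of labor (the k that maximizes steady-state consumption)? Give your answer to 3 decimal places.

k_gold ≈ 5.153

The golden rule sets f'(k) = n + δ, i.e. α·k^(α−1) = n + δ.
So k^(1−α) = α / (n + δ) = 0.28 / 0.086 = 3.2558.
k_gold = 3.2558^(1/0.72) ≈ 5.1526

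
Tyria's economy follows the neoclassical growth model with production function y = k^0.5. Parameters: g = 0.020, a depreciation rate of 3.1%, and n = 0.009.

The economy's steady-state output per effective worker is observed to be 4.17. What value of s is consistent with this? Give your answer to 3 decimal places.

s ≈ 0.250

Steady state requires s·f(k) = (n + g + δ)·k, i.e. s·k^α = (n + g + δ)·k.
Since y* = [s/(n + g + δ)]^(α/(1−α)), we have s/(n + g + δ) = (y*)^((1−α)/α) = 4.17^1 = 4.1700.
Therefore s = 4.1700 × (n + g + δ) = 4.1700 × 0.060 = 0.2502.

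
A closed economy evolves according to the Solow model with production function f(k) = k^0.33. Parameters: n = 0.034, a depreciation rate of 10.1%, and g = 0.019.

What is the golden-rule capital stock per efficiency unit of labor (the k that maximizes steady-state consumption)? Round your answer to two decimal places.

The golden rule sets f'(k) = n + g + δ, i.e. α·k^(α−1) = n + g + δ.
So k^(1−α) = α / (n + g + δ) = 0.33 / 0.154 = 2.1429.
k_gold = 2.1429^(1/0.67) ≈ 3.1191

k_gold ≈ 3.12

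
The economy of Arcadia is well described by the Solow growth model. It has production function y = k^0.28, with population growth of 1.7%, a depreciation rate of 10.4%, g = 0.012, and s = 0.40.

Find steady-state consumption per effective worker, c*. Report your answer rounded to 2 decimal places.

c* ≈ 0.92

In steady state, investment equals break-even investment: s·k^α = (n + g + δ)·k.
Rearranging, k^(1−α) = s / (n + g + δ).
k^0.72 = 0.40 / (0.017 + 0.012 + 0.104) = 0.40 / 0.133 = 3.0075
k* = 3.0075^(1/0.72) ≈ 4.6150
y* = (k*)^α = 4.6150^0.28 ≈ 1.5345
c* = (1 − s)·y* = (1 − 0.40) × 1.5345 ≈ 0.9207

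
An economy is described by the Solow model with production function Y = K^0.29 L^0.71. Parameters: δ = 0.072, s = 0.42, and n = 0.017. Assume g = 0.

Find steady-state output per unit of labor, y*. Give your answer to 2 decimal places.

In steady state, investment equals break-even investment: s·k^α = (n + δ)·k.
Dividing both sides by k: k^(1−α) = s / (n + δ).
k^0.71 = 0.42 / (0.017 + 0.072) = 0.42 / 0.089 = 4.7191
k* = 4.7191^(1/0.71) ≈ 8.8940
y* = (k*)^α = 8.8940^0.29 ≈ 1.8847

y* = 1.88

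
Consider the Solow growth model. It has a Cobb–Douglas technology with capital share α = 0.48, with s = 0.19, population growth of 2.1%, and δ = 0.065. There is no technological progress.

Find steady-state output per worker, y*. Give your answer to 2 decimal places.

y* ≈ 2.08

In steady state, investment equals break-even investment: s·k^α = (n + δ)·k.
Rearranging, k^(1−α) = s / (n + δ).
k^0.52 = 0.19 / (0.021 + 0.065) = 0.19 / 0.086 = 2.2093
k* = 2.2093^(1/0.52) ≈ 4.5923
y* = (k*)^α = 4.5923^0.48 ≈ 2.0786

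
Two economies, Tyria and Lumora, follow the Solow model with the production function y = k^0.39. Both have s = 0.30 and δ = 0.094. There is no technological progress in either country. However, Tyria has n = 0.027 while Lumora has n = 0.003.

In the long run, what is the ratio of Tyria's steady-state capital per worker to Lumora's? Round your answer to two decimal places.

k*_T / k*_L ≈ 0.70

Steady-state k* = [s/(n + δ)]^(1/(1−α)), so the ratio is [ (s_T/(n + δ)_T) / (s_L/(n + δ)_L) ]^1.6393.
s_T/(n + δ)_T = 0.30/0.121 = 2.4793; s_L/(n + δ)_L = 0.30/0.097 = 3.0928.
Ratio = (2.4793/3.0928)^1.6393 = 0.8016^1.6393 ≈ 0.6959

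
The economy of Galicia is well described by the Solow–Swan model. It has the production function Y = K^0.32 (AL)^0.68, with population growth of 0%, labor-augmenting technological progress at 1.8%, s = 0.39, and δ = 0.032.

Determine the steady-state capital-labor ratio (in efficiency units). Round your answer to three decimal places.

Steady state requires s·f(k) = (n + g + δ)·k, i.e. s·k^α = (n + g + δ)·k.
Rearranging, k^(1−α) = s / (n + g + δ).
k^0.68 = 0.39 / (0.000 + 0.018 + 0.032) = 0.39 / 0.050 = 7.8000
k* = 7.8000^(1/0.68) ≈ 20.5071

k* = 20.507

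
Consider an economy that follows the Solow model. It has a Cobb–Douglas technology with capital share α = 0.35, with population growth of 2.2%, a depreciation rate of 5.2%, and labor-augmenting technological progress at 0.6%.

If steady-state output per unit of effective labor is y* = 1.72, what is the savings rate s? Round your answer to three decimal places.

At the steady state, Δk = 0, so s·k^α = (n + g + δ)·k.
Since y* = [s/(n + g + δ)]^(α/(1−α)), we have s/(n + g + δ) = (y*)^((1−α)/α) = 1.72^1.8571 = 2.7378.
Therefore s = 2.7378 × (n + g + δ) = 2.7378 × 0.080 = 0.2190.

s ≈ 0.219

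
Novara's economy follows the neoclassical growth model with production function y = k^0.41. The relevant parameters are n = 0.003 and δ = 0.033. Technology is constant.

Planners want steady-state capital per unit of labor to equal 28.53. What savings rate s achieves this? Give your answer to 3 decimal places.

Steady state requires s·f(k) = (n + δ)·k, i.e. s·k^α = (n + δ)·k.
So s / (n + δ) = (k*)^(1−α) = 28.53^0.59 = 7.2215.
Therefore s = 7.2215 × (n + δ) = 7.2215 × 0.036 = 0.2600.

s ≈ 0.260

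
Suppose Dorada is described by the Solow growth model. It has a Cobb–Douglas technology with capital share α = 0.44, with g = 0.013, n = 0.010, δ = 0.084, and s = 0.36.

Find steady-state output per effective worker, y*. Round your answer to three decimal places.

y* ≈ 2.594

In steady state, investment equals break-even investment: s·k^α = (n + g + δ)·k.
Dividing both sides by k: k^(1−α) = s / (n + g + δ).
k^0.56 = 0.36 / (0.010 + 0.013 + 0.084) = 0.36 / 0.107 = 3.3645
k* = 3.3645^(1/0.56) ≈ 8.7283
y* = (k*)^α = 8.7283^0.44 ≈ 2.5942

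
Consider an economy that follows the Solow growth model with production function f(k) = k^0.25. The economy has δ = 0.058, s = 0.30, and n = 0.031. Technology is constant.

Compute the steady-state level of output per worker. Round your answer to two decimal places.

y* ≈ 1.50

In steady state, investment equals break-even investment: s·k^α = (n + δ)·k.
Rearranging, k^(1−α) = s / (n + δ).
k^0.75 = 0.30 / (0.031 + 0.058) = 0.30 / 0.089 = 3.3708
k* = 3.3708^(1/0.75) ≈ 5.0541
y* = (k*)^α = 5.0541^0.25 ≈ 1.4994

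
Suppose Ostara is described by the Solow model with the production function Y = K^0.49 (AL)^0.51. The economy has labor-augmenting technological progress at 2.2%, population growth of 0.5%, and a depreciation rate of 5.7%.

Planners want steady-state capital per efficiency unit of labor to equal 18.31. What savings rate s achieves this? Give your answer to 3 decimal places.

At the steady state, Δk = 0, so s·k^α = (n + g + δ)·k.
So s / (n + g + δ) = (k*)^(1−α) = 18.31^0.51 = 4.4053.
Therefore s = 4.4053 × (n + g + δ) = 4.4053 × 0.084 = 0.3700.

s ≈ 0.370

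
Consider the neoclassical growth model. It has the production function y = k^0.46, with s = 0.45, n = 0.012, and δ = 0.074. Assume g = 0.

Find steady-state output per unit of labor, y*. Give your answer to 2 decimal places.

At the steady state, Δk = 0, so s·k^α = (n + δ)·k.
Rearranging, k^(1−α) = s / (n + δ).
k^0.54 = 0.45 / (0.012 + 0.074) = 0.45 / 0.086 = 5.2326
k* = 5.2326^(1/0.54) ≈ 21.4269
y* = (k*)^α = 21.4269^0.46 ≈ 4.0949

y* = 4.09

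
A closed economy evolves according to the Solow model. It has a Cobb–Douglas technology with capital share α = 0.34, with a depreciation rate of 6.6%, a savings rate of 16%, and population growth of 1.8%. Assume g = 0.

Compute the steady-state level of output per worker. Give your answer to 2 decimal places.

y* = 1.39

In steady state, investment equals break-even investment: s·k^α = (n + δ)·k.
Dividing both sides by k: k^(1−α) = s / (n + δ).
k^0.66 = 0.16 / (0.018 + 0.066) = 0.16 / 0.084 = 1.9048
k* = 1.9048^(1/0.66) ≈ 2.6547
y* = (k*)^α = 2.6547^0.34 ≈ 1.3937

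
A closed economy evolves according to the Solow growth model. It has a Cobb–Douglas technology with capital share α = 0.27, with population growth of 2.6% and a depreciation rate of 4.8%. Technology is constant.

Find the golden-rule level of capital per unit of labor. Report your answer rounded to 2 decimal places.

The golden rule sets f'(k) = n + δ, i.e. α·k^(α−1) = n + δ.
So k^(1−α) = α / (n + δ) = 0.27 / 0.074 = 3.6486.
k_gold = 3.6486^(1/0.73) ≈ 5.8889

k_gold ≈ 5.89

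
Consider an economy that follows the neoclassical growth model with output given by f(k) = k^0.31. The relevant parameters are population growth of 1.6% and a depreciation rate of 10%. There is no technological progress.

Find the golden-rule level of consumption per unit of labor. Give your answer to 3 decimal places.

At the golden rule, f'(k) = n + δ, so α·k^(α−1) = n + δ and k_gold = (α/(n + δ))^(1/(1−α)).
k_gold = (0.31/0.116)^(1/0.69) = 2.6724^1.4493 ≈ 4.1563
c_gold = f(k_gold) − (n + δ)·k_gold = 1.5552 − 0.116×4.1563 ≈ 1.0731

c_gold ≈ 1.073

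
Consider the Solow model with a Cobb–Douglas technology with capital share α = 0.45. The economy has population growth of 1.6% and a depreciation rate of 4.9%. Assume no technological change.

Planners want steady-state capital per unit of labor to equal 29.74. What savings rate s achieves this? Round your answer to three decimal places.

s ≈ 0.420

Steady state requires s·f(k) = (n + δ)·k, i.e. s·k^α = (n + δ)·k.
So s / (n + δ) = (k*)^(1−α) = 29.74^0.55 = 6.4616.
Therefore s = 6.4616 × (n + δ) = 6.4616 × 0.065 = 0.4200.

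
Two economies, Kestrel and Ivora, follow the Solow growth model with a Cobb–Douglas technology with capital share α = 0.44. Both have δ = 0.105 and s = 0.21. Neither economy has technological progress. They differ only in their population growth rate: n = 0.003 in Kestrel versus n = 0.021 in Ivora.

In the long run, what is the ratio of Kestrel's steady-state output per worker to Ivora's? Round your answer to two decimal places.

y*_K / y*_I ≈ 1.13

Steady-state y* = [s/(n + δ)]^(α/(1−α)), so the ratio is [ (s_K/(n + δ)_K) / (s_I/(n + δ)_I) ]^0.7857.
s_K/(n + δ)_K = 0.21/0.108 = 1.9444; s_I/(n + δ)_I = 0.21/0.126 = 1.6667.
Ratio = (1.9444/1.6667)^0.7857 = 1.1666^0.7857 ≈ 1.1287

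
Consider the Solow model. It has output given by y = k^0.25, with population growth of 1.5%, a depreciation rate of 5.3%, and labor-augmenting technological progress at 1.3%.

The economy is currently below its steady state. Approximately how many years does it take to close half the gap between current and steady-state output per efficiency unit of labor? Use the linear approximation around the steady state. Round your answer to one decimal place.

t_½ ≈ 11.4 years

Near the steady state the convergence rate is λ = (1 − α)(n + g + δ).
λ = (1 − 0.25) × 0.081 = 0.75 × 0.081 = 0.06075
Half-life = ln 2 / λ = 0.6931 / 0.06075 ≈ 11.41 years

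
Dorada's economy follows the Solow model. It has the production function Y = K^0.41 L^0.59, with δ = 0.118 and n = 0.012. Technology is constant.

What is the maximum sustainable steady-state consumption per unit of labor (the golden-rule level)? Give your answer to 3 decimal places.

c_gold ≈ 1.311

At the golden rule, f'(k) = n + δ, so α·k^(α−1) = n + δ and k_gold = (α/(n + δ))^(1/(1−α)).
k_gold = (0.41/0.130)^(1/0.59) = 3.1538^1.6949 ≈ 7.0061
c_gold = f(k_gold) − (n + δ)·k_gold = 2.2215 − 0.130×7.0061 ≈ 1.3107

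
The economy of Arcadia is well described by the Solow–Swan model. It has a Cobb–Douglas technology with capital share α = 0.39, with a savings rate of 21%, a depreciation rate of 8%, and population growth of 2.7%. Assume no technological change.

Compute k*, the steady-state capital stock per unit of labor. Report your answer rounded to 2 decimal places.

At the steady state, Δk = 0, so s·k^α = (n + δ)·k.
Rearranging, k^(1−α) = s / (n + δ).
k^0.61 = 0.21 / (0.027 + 0.080) = 0.21 / 0.107 = 1.9626
k* = 1.9626^(1/0.61) ≈ 3.0203

k* ≈ 3.02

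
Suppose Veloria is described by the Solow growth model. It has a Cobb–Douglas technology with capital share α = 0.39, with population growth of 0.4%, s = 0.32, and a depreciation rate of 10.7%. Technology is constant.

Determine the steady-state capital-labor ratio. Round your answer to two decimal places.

In steady state, investment equals break-even investment: s·k^α = (n + δ)·k.
Dividing both sides by k: k^(1−α) = s / (n + δ).
k^0.61 = 0.32 / (0.004 + 0.107) = 0.32 / 0.111 = 2.8829
k* = 2.8829^(1/0.61) ≈ 5.6731

k* ≈ 5.67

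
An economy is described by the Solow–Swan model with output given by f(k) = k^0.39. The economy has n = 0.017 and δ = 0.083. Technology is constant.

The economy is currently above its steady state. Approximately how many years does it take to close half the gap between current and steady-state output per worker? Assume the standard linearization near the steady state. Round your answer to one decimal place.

t_½ ≈ 11.4 years

Near the steady state the convergence rate is λ = (1 − α)(n + δ).
λ = (1 − 0.39) × 0.100 = 0.61 × 0.100 = 0.0610
Half-life = ln 2 / λ = 0.6931 / 0.0610 ≈ 11.36 years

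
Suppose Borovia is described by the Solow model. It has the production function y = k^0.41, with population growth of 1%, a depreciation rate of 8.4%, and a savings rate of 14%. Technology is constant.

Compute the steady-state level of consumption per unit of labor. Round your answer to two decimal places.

c* = 1.13

In steady state, investment equals break-even investment: s·k^α = (n + δ)·k.
Rearranging, k^(1−α) = s / (n + δ).
k^0.59 = 0.14 / (0.010 + 0.084) = 0.14 / 0.094 = 1.4894
k* = 1.4894^(1/0.59) ≈ 1.9644
y* = (k*)^α = 1.9644^0.41 ≈ 1.3189
c* = (1 − s)·y* = (1 − 0.14) × 1.3189 ≈ 1.1343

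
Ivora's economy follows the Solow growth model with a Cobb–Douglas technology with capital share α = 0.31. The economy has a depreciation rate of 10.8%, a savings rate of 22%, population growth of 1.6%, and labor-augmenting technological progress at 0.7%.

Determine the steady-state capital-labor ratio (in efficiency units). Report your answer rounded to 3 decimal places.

k* ≈ 2.120

Steady state requires s·f(k) = (n + g + δ)·k, i.e. s·k^α = (n + g + δ)·k.
Dividing both sides by k: k^(1−α) = s / (n + g + δ).
k^0.69 = 0.22 / (0.016 + 0.007 + 0.108) = 0.22 / 0.131 = 1.6794
k* = 1.6794^(1/0.69) ≈ 2.1199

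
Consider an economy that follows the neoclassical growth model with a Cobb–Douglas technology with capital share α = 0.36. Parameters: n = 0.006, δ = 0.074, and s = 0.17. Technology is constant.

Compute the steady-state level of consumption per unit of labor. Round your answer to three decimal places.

c* ≈ 1.268

Steady state requires s·f(k) = (n + δ)·k, i.e. s·k^α = (n + δ)·k.
Dividing both sides by k: k^(1−α) = s / (n + δ).
k^0.64 = 0.17 / (0.006 + 0.074) = 0.17 / 0.080 = 2.1250
k* = 2.1250^(1/0.64) ≈ 3.2471
y* = (k*)^α = 3.2471^0.36 ≈ 1.5281
c* = (1 − s)·y* = (1 − 0.17) × 1.5281 ≈ 1.2683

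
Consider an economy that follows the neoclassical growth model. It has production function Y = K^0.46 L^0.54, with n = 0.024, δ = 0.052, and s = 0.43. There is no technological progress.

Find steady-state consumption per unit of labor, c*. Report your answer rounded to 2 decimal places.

c* = 2.49

Steady state requires s·f(k) = (n + δ)·k, i.e. s·k^α = (n + δ)·k.
Rearranging, k^(1−α) = s / (n + δ).
k^0.54 = 0.43 / (0.024 + 0.052) = 0.43 / 0.076 = 5.6579
k* = 5.6579^(1/0.54) ≈ 24.7632
y* = (k*)^α = 24.7632^0.46 ≈ 4.3767
c* = (1 − s)·y* = (1 − 0.43) × 4.3767 ≈ 2.4947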